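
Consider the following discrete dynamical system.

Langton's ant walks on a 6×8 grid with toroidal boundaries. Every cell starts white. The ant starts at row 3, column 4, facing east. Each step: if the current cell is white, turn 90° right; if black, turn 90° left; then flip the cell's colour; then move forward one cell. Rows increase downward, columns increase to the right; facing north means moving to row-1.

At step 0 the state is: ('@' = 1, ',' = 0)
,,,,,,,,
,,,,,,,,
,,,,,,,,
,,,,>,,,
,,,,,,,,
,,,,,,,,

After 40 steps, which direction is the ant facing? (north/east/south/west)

east

[0] ,,,,,,,,
,,,,,,,,
,,,,,,,,
,,,,>,,,
,,,,,,,,
,,,,,,,,
[1] ,,,,,,,,
,,,,,,,,
,,,,,,,,
,,,,@,,,
,,,,v,,,
,,,,,,,,
[2] ,,,,,,,,
,,,,,,,,
,,,,,,,,
,,,,@,,,
,,,<@,,,
,,,,,,,,
[3] ,,,,,,,,
,,,,,,,,
,,,,,,,,
,,,^@,,,
,,,@@,,,
,,,,,,,,
[4] ,,,,,,,,
,,,,,,,,
,,,,,,,,
,,,@>,,,
,,,@@,,,
,,,,,,,,
[5] ,,,,,,,,
,,,,,,,,
,,,,^,,,
,,,@,,,,
,,,@@,,,
,,,,,,,,
[6] ,,,,,,,,
,,,,,,,,
,,,,@>,,
,,,@,,,,
,,,@@,,,
,,,,,,,,
[7] ,,,,,,,,
,,,,,,,,
,,,,@@,,
,,,@,v,,
,,,@@,,,
,,,,,,,,
[8] ,,,,,,,,
,,,,,,,,
,,,,@@,,
,,,@<@,,
,,,@@,,,
,,,,,,,,
[9] ,,,,,,,,
,,,,,,,,
,,,,^@,,
,,,@@@,,
,,,@@,,,
,,,,,,,,
[10] ,,,,,,,,
,,,,,,,,
,,,<,@,,
,,,@@@,,
,,,@@,,,
,,,,,,,,
[11] ,,,,,,,,
,,,^,,,,
,,,@,@,,
,,,@@@,,
,,,@@,,,
,,,,,,,,
[12] ,,,,,,,,
,,,@>,,,
,,,@,@,,
,,,@@@,,
,,,@@,,,
,,,,,,,,
[13] ,,,,,,,,
,,,@@,,,
,,,@v@,,
,,,@@@,,
,,,@@,,,
,,,,,,,,
[14] ,,,,,,,,
,,,@@,,,
,,,<@@,,
,,,@@@,,
,,,@@,,,
,,,,,,,,
[15] ,,,,,,,,
,,,@@,,,
,,,,@@,,
,,,v@@,,
,,,@@,,,
,,,,,,,,
[16] ,,,,,,,,
,,,@@,,,
,,,,@@,,
,,,,>@,,
,,,@@,,,
,,,,,,,,
[17] ,,,,,,,,
,,,@@,,,
,,,,^@,,
,,,,,@,,
,,,@@,,,
,,,,,,,,
[18] ,,,,,,,,
,,,@@,,,
,,,<,@,,
,,,,,@,,
,,,@@,,,
,,,,,,,,
[19] ,,,,,,,,
,,,^@,,,
,,,@,@,,
,,,,,@,,
,,,@@,,,
,,,,,,,,
[20] ,,,,,,,,
,,<,@,,,
,,,@,@,,
,,,,,@,,
,,,@@,,,
,,,,,,,,
[21] ,,^,,,,,
,,@,@,,,
,,,@,@,,
,,,,,@,,
,,,@@,,,
,,,,,,,,
[22] ,,@>,,,,
,,@,@,,,
,,,@,@,,
,,,,,@,,
,,,@@,,,
,,,,,,,,
[23] ,,@@,,,,
,,@v@,,,
,,,@,@,,
,,,,,@,,
,,,@@,,,
,,,,,,,,
[24] ,,@@,,,,
,,<@@,,,
,,,@,@,,
,,,,,@,,
,,,@@,,,
,,,,,,,,
[25] ,,@@,,,,
,,,@@,,,
,,v@,@,,
,,,,,@,,
,,,@@,,,
,,,,,,,,
[26] ,,@@,,,,
,,,@@,,,
,<@@,@,,
,,,,,@,,
,,,@@,,,
,,,,,,,,
[27] ,,@@,,,,
,^,@@,,,
,@@@,@,,
,,,,,@,,
,,,@@,,,
,,,,,,,,
[28] ,,@@,,,,
,@>@@,,,
,@@@,@,,
,,,,,@,,
,,,@@,,,
,,,,,,,,
[29] ,,@@,,,,
,@@@@,,,
,@v@,@,,
,,,,,@,,
,,,@@,,,
,,,,,,,,
[30] ,,@@,,,,
,@@@@,,,
,@,>,@,,
,,,,,@,,
,,,@@,,,
,,,,,,,,
[31] ,,@@,,,,
,@@^@,,,
,@,,,@,,
,,,,,@,,
,,,@@,,,
,,,,,,,,
[32] ,,@@,,,,
,@<,@,,,
,@,,,@,,
,,,,,@,,
,,,@@,,,
,,,,,,,,
[33] ,,@@,,,,
,@,,@,,,
,@v,,@,,
,,,,,@,,
,,,@@,,,
,,,,,,,,
[34] ,,@@,,,,
,@,,@,,,
,<@,,@,,
,,,,,@,,
,,,@@,,,
,,,,,,,,
[35] ,,@@,,,,
,@,,@,,,
,,@,,@,,
,v,,,@,,
,,,@@,,,
,,,,,,,,
[36] ,,@@,,,,
,@,,@,,,
,,@,,@,,
<@,,,@,,
,,,@@,,,
,,,,,,,,
[37] ,,@@,,,,
,@,,@,,,
^,@,,@,,
@@,,,@,,
,,,@@,,,
,,,,,,,,
[38] ,,@@,,,,
,@,,@,,,
@>@,,@,,
@@,,,@,,
,,,@@,,,
,,,,,,,,
[39] ,,@@,,,,
,@,,@,,,
@@@,,@,,
@v,,,@,,
,,,@@,,,
,,,,,,,,
[40] ,,@@,,,,
,@,,@,,,
@@@,,@,,
@,>,,@,,
,,,@@,,,
,,,,,,,,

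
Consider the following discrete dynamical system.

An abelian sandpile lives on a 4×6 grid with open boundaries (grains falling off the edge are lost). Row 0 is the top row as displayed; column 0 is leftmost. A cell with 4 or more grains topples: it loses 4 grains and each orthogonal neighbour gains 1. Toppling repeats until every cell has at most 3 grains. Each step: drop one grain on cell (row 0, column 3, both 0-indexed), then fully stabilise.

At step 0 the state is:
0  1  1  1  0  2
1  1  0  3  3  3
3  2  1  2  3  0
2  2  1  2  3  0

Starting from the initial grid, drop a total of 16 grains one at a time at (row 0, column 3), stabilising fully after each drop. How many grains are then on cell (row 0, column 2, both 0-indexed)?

2

[0] 0  1  1  1  0  2
1  1  0  3  3  3
3  2  1  2  3  0
2  2  1  2  3  0
[1] 0  1  1  2  0  2
1  1  0  3  3  3
3  2  1  2  3  0
2  2  1  2  3  0
[2] 0  1  1  3  0  2
1  1  0  3  3  3
3  2  1  2  3  0
2  2  1  2  3  0
[3] 0  1  2  1  2  3
1  1  1  2  2  0
3  2  2  1  2  2
2  2  2  0  1  1
[4] 0  1  2  2  2  3
1  1  1  2  2  0
3  2  2  1  2  2
2  2  2  0  1  1
[5] 0  1  2  3  2  3
1  1  1  2  2  0
3  2  2  1  2  2
2  2  2  0  1  1
[6] 0  1  3  0  3  3
1  1  1  3  2  0
3  2  2  1  2  2
2  2  2  0  1  1
[7] 0  1  3  1  3  3
1  1  1  3  2  0
3  2  2  1  2  2
2  2  2  0  1  1
[8] 0  1  3  2  3  3
1  1  1  3  2  0
3  2  2  1  2  2
2  2  2  0  1  1
[9] 0  1  3  3  3  3
1  1  1  3  2  0
3  2  2  1  2  2
2  2  2  0  1  1
[10] 0  2  0  3  2  0
1  1  3  1  0  2
3  2  2  2  3  2
2  2  2  0  1  1
[11] 0  2  1  0  3  0
1  1  3  2  0  2
3  2  2  2  3  2
2  2  2  0  1  1
[12] 0  2  1  1  3  0
1  1  3  2  0  2
3  2  2  2  3  2
2  2  2  0  1  1
[13] 0  2  1  2  3  0
1  1  3  2  0  2
3  2  2  2  3  2
2  2  2  0  1  1
[14] 0  2  1  3  3  0
1  1  3  2  0  2
3  2  2  2  3  2
2  2  2  0  1  1
[15] 0  2  2  1  0  1
1  1  3  3  1  2
3  2  2  2  3  2
2  2  2  0  1  1
[16] 0  2  2  2  0  1
1  1  3  3  1  2
3  2  2  2  3  2
2  2  2  0  1  1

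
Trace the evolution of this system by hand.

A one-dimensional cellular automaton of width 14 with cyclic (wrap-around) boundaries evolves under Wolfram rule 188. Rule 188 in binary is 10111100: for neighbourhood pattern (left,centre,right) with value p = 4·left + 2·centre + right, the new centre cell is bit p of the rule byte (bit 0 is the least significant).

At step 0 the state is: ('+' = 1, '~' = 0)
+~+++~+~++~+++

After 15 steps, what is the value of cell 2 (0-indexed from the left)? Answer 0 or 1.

step 0: +~+++~+~++~+++
step 1: ~+++~++++~++++
step 2: +++~++++~++++~
step 3: ++~++++~++++~+
step 4: +~++++~++++~++
step 5: ~++++~++++~+++
step 6: ++++~++++~+++~
step 7: +++~++++~+++~+
step 8: ++~++++~+++~++
step 9: +~++++~+++~+++
step 10: ~++++~+++~++++
step 11: ++++~+++~++++~
step 12: +++~+++~++++~+
step 13: ++~+++~++++~++
step 14: +~+++~++++~+++
step 15: ~+++~++++~++++

1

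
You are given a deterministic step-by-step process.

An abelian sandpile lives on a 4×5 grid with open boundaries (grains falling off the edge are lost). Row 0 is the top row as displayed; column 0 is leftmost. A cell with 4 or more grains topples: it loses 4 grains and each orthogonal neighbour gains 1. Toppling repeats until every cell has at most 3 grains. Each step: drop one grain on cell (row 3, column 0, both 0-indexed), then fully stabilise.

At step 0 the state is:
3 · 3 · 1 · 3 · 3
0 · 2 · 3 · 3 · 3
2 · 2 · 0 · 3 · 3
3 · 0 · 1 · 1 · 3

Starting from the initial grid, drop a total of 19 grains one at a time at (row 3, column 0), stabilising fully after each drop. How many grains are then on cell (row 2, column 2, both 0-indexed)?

1

[0] 3 · 3 · 1 · 3 · 3
0 · 2 · 3 · 3 · 3
2 · 2 · 0 · 3 · 3
3 · 0 · 1 · 1 · 3
[1] 3 · 3 · 1 · 3 · 3
0 · 2 · 3 · 3 · 3
3 · 2 · 0 · 3 · 3
0 · 1 · 1 · 1 · 3
[2] 3 · 3 · 1 · 3 · 3
0 · 2 · 3 · 3 · 3
3 · 2 · 0 · 3 · 3
1 · 1 · 1 · 1 · 3
[3] 3 · 3 · 1 · 3 · 3
0 · 2 · 3 · 3 · 3
3 · 2 · 0 · 3 · 3
2 · 1 · 1 · 1 · 3
[4] 3 · 3 · 1 · 3 · 3
0 · 2 · 3 · 3 · 3
3 · 2 · 0 · 3 · 3
3 · 1 · 1 · 1 · 3
[5] 3 · 3 · 1 · 3 · 3
1 · 2 · 3 · 3 · 3
0 · 3 · 0 · 3 · 3
1 · 2 · 1 · 1 · 3
[6] 3 · 3 · 1 · 3 · 3
1 · 2 · 3 · 3 · 3
0 · 3 · 0 · 3 · 3
2 · 2 · 1 · 1 · 3
[7] 3 · 3 · 1 · 3 · 3
1 · 2 · 3 · 3 · 3
0 · 3 · 0 · 3 · 3
3 · 2 · 1 · 1 · 3
[8] 3 · 3 · 1 · 3 · 3
1 · 2 · 3 · 3 · 3
1 · 3 · 0 · 3 · 3
0 · 3 · 1 · 1 · 3
[9] 3 · 3 · 1 · 3 · 3
1 · 2 · 3 · 3 · 3
1 · 3 · 0 · 3 · 3
1 · 3 · 1 · 1 · 3
[10] 3 · 3 · 1 · 3 · 3
1 · 2 · 3 · 3 · 3
1 · 3 · 0 · 3 · 3
2 · 3 · 1 · 1 · 3
[11] 3 · 3 · 1 · 3 · 3
1 · 2 · 3 · 3 · 3
1 · 3 · 0 · 3 · 3
3 · 3 · 1 · 1 · 3
[12] 3 · 3 · 1 · 3 · 3
1 · 3 · 3 · 3 · 3
3 · 0 · 1 · 3 · 3
1 · 1 · 2 · 1 · 3
[13] 3 · 3 · 1 · 3 · 3
1 · 3 · 3 · 3 · 3
3 · 0 · 1 · 3 · 3
2 · 1 · 2 · 1 · 3
[14] 3 · 3 · 1 · 3 · 3
1 · 3 · 3 · 3 · 3
3 · 0 · 1 · 3 · 3
3 · 1 · 2 · 1 · 3
[15] 3 · 3 · 1 · 3 · 3
2 · 3 · 3 · 3 · 3
0 · 1 · 1 · 3 · 3
1 · 2 · 2 · 1 · 3
[16] 3 · 3 · 1 · 3 · 3
2 · 3 · 3 · 3 · 3
0 · 1 · 1 · 3 · 3
2 · 2 · 2 · 1 · 3
[17] 3 · 3 · 1 · 3 · 3
2 · 3 · 3 · 3 · 3
0 · 1 · 1 · 3 · 3
3 · 2 · 2 · 1 · 3
[18] 3 · 3 · 1 · 3 · 3
2 · 3 · 3 · 3 · 3
1 · 1 · 1 · 3 · 3
0 · 3 · 2 · 1 · 3
[19] 3 · 3 · 1 · 3 · 3
2 · 3 · 3 · 3 · 3
1 · 1 · 1 · 3 · 3
1 · 3 · 2 · 1 · 3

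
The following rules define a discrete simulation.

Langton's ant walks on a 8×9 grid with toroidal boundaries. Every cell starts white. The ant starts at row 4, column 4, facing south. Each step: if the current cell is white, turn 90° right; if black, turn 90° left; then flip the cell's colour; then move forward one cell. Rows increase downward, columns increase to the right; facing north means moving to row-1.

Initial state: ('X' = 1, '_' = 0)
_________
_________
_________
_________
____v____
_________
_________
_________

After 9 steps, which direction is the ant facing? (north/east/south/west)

[0] _________
_________
_________
_________
____v____
_________
_________
_________
[1] _________
_________
_________
_________
___<X____
_________
_________
_________
[2] _________
_________
_________
___^_____
___XX____
_________
_________
_________
[3] _________
_________
_________
___X>____
___XX____
_________
_________
_________
[4] _________
_________
_________
___XX____
___Xv____
_________
_________
_________
[5] _________
_________
_________
___XX____
___X_>___
_________
_________
_________
[6] _________
_________
_________
___XX____
___X_X___
_____v___
_________
_________
[7] _________
_________
_________
___XX____
___X_X___
____<X___
_________
_________
[8] _________
_________
_________
___XX____
___X^X___
____XX___
_________
_________
[9] _________
_________
_________
___XX____
___XX>___
____XX___
_________
_________

east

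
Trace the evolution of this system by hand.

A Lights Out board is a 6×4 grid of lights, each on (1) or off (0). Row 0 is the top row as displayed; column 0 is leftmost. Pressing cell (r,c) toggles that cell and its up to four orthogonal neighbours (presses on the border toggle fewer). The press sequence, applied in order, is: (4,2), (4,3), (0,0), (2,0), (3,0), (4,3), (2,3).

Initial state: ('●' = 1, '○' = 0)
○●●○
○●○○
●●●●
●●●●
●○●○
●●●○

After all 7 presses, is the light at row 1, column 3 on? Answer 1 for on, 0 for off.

1

k=0  ○●●○
○●○○
●●●●
●●●●
●○●○
●●●○
k=1  ○●●○
○●○○
●●●●
●●○●
●●○●
●●○○
k=2  ○●●○
○●○○
●●●●
●●○○
●●●○
●●○●
k=3  ●○●○
●●○○
●●●●
●●○○
●●●○
●●○●
k=4  ●○●○
○●○○
○○●●
○●○○
●●●○
●●○●
k=5  ●○●○
○●○○
●○●●
●○○○
○●●○
●●○●
k=6  ●○●○
○●○○
●○●●
●○○●
○●○●
●●○○
k=7  ●○●○
○●○●
●○○○
●○○○
○●○●
●●○○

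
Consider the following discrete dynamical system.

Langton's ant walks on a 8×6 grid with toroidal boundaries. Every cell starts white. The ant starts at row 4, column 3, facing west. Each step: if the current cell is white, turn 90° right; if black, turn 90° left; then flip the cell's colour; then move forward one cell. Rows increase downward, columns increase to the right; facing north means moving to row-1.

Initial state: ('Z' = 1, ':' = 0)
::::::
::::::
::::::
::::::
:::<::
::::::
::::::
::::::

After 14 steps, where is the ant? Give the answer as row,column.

step 0: ::::::
::::::
::::::
::::::
:::<::
::::::
::::::
::::::
step 1: ::::::
::::::
::::::
:::^::
:::Z::
::::::
::::::
::::::
step 2: ::::::
::::::
::::::
:::Z>:
:::Z::
::::::
::::::
::::::
step 3: ::::::
::::::
::::::
:::ZZ:
:::Zv:
::::::
::::::
::::::
step 4: ::::::
::::::
::::::
:::ZZ:
:::<Z:
::::::
::::::
::::::
step 5: ::::::
::::::
::::::
:::ZZ:
::::Z:
:::v::
::::::
::::::
step 6: ::::::
::::::
::::::
:::ZZ:
::::Z:
::<Z::
::::::
::::::
step 7: ::::::
::::::
::::::
:::ZZ:
::^:Z:
::ZZ::
::::::
::::::
step 8: ::::::
::::::
::::::
:::ZZ:
::Z>Z:
::ZZ::
::::::
::::::
step 9: ::::::
::::::
::::::
:::ZZ:
::ZZZ:
::Zv::
::::::
::::::
step 10: ::::::
::::::
::::::
:::ZZ:
::ZZZ:
::Z:>:
::::::
::::::
step 11: ::::::
::::::
::::::
:::ZZ:
::ZZZ:
::Z:Z:
::::v:
::::::
step 12: ::::::
::::::
::::::
:::ZZ:
::ZZZ:
::Z:Z:
:::<Z:
::::::
step 13: ::::::
::::::
::::::
:::ZZ:
::ZZZ:
::Z^Z:
:::ZZ:
::::::
step 14: ::::::
::::::
::::::
:::ZZ:
::ZZZ:
::ZZ>:
:::ZZ:
::::::

5,4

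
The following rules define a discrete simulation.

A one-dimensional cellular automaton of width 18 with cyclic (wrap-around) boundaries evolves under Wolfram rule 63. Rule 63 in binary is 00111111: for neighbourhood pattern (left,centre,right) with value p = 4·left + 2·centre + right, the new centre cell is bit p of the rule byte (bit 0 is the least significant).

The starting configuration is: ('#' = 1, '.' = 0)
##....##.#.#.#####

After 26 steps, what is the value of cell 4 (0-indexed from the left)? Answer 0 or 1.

t=0: ##....##.#.#.#####
t=1: ..#####.######....
t=2: ###....##.....####
t=3: ...#####.######...
t=4: ####....##.....###
t=5: ....#####.######..
t=6: #####....##.....##
t=7: .....#####.######.
t=8: ######....##.....#
t=9: ......#####.######
t=10: #######....##.....
t=11: #......#####.#####
t=12: .#######....##....
t=13: ##......#####.####
t=14: ..#######....##...
t=15: ###......#####.###
t=16: ...#######....##..
t=17: ####......#####.##
t=18: ....#######....##.
t=19: #####......#####.#
t=20: .....#######....##
t=21: ######......#####.
t=22: #.....#######....#
t=23: .######......#####
t=24: ##.....#######....
t=25: #.######......####
t=26: .##.....#######...

0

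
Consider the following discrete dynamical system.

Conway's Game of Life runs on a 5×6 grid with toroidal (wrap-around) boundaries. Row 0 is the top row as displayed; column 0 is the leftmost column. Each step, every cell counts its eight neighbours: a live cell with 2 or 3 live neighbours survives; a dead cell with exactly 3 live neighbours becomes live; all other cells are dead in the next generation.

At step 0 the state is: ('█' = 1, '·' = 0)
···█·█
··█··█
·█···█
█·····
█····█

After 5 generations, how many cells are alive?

k=0  ···█·█
··█··█
·█···█
█·····
█····█
k=1  ·····█
··█··█
·█···█
·█····
█···██
k=2  ······
····██
·██···
·█··█·
█···██
k=3  █·····
······
██████
·████·
█···██
k=4  █·····
··███·
█····█
······
█·█·█·
k=5  ··█·█·
██·██·
···███
██····
·█···█

13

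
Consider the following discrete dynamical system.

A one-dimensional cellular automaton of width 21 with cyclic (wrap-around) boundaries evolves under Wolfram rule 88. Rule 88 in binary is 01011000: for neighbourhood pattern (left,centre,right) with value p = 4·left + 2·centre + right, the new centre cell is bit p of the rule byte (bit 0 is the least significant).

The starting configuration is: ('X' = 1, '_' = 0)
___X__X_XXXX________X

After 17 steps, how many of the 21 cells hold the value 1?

5

step 0: ___X__X_XXXX________X
step 1: X___X___X__XX________
step 2: _X___X___X_XXX_______
step 3: __X___X____X_XX______
step 4: ___X___X_____XXX_____
step 5: ____X___X____X_XX____
step 6: _____X___X_____XXX___
step 7: ______X___X____X_XX__
step 8: _______X___X_____XXX_
step 9: ________X___X____X_XX
step 10: X________X___X_____XX
step 11: XX________X___X____X_
step 12: XXX________X___X_____
step 13: X_XX________X___X____
step 14: __XXX________X___X___
step 15: __X_XX________X___X__
step 16: ____XXX________X___X_
step 17: ____X_XX________X___X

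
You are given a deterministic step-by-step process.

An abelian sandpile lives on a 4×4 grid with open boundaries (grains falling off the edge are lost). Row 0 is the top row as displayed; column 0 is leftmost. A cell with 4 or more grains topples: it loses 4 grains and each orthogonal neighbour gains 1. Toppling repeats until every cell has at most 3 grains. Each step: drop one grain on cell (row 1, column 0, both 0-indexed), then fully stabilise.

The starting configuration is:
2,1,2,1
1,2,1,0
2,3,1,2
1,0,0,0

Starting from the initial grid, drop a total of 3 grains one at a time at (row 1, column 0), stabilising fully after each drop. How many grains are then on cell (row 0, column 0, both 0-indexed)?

3

t=0: 2,1,2,1
1,2,1,0
2,3,1,2
1,0,0,0
t=1: 2,1,2,1
2,2,1,0
2,3,1,2
1,0,0,0
t=2: 2,1,2,1
3,2,1,0
2,3,1,2
1,0,0,0
t=3: 3,1,2,1
0,3,1,0
3,3,1,2
1,0,0,0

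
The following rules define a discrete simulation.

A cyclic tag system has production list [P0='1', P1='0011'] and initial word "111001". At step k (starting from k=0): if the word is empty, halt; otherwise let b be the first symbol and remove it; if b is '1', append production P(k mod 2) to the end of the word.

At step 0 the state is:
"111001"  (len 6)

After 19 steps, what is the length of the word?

13

[0] "111001"  (len 6)
[1] "110011"  (len 6)
[2] "100110011"  (len 9)
[3] "001100111"  (len 9)
[4] "01100111"  (len 8)
[5] "1100111"  (len 7)
[6] "1001110011"  (len 10)
[7] "0011100111"  (len 10)
[8] "011100111"  (len 9)
[9] "11100111"  (len 8)
[10] "11001110011"  (len 11)
[11] "10011100111"  (len 11)
[12] "00111001110011"  (len 14)
[13] "0111001110011"  (len 13)
[14] "111001110011"  (len 12)
[15] "110011100111"  (len 12)
[16] "100111001110011"  (len 15)
[17] "001110011100111"  (len 15)
[18] "01110011100111"  (len 14)
[19] "1110011100111"  (len 13)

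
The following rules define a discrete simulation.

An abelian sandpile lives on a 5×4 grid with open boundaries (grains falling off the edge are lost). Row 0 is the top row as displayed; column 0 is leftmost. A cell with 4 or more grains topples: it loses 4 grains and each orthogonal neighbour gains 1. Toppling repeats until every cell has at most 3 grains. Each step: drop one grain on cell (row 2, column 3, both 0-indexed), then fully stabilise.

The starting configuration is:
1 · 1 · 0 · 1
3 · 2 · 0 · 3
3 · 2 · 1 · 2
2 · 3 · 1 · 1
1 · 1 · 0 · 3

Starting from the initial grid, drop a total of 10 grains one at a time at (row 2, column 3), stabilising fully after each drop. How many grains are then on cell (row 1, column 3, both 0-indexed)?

[0] 1 · 1 · 0 · 1
3 · 2 · 0 · 3
3 · 2 · 1 · 2
2 · 3 · 1 · 1
1 · 1 · 0 · 3
[1] 1 · 1 · 0 · 1
3 · 2 · 0 · 3
3 · 2 · 1 · 3
2 · 3 · 1 · 1
1 · 1 · 0 · 3
[2] 1 · 1 · 0 · 2
3 · 2 · 1 · 0
3 · 2 · 2 · 1
2 · 3 · 1 · 2
1 · 1 · 0 · 3
[3] 1 · 1 · 0 · 2
3 · 2 · 1 · 0
3 · 2 · 2 · 2
2 · 3 · 1 · 2
1 · 1 · 0 · 3
[4] 1 · 1 · 0 · 2
3 · 2 · 1 · 0
3 · 2 · 2 · 3
2 · 3 · 1 · 2
1 · 1 · 0 · 3
[5] 1 · 1 · 0 · 2
3 · 2 · 1 · 1
3 · 2 · 3 · 0
2 · 3 · 1 · 3
1 · 1 · 0 · 3
[6] 1 · 1 · 0 · 2
3 · 2 · 1 · 1
3 · 2 · 3 · 1
2 · 3 · 1 · 3
1 · 1 · 0 · 3
[7] 1 · 1 · 0 · 2
3 · 2 · 1 · 1
3 · 2 · 3 · 2
2 · 3 · 1 · 3
1 · 1 · 0 · 3
[8] 1 · 1 · 0 · 2
3 · 2 · 1 · 1
3 · 2 · 3 · 3
2 · 3 · 1 · 3
1 · 1 · 0 · 3
[9] 1 · 1 · 0 · 2
3 · 2 · 2 · 2
3 · 3 · 0 · 2
2 · 3 · 3 · 1
1 · 1 · 1 · 0
[10] 1 · 1 · 0 · 2
3 · 2 · 2 · 2
3 · 3 · 0 · 3
2 · 3 · 3 · 1
1 · 1 · 1 · 0

2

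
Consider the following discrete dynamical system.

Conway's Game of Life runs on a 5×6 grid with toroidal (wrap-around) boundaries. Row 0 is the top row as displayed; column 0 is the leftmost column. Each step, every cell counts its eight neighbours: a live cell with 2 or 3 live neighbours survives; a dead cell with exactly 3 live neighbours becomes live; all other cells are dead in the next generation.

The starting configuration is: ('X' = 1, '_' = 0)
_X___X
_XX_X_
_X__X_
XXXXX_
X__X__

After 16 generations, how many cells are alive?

[0] _X___X
_XX_X_
_X__X_
XXXXX_
X__X__
[1] _X_XXX
_XXXXX
____X_
X___X_
___X__
[2] _X___X
_X____
XXX___
___XXX
X_XX__
[3] _X____
______
XXXXXX
____XX
XXXX__
[4] XX____
___XXX
XXXX__
______
XXXXXX
[5] ______
___XXX
XXXX_X
______
__XXXX
[6] __X___
_X_X_X
XXXX_X
______
___XX_
[7] __X___
___X_X
_X_X_X
XX___X
___X__
[8] __XXX_
X__X__
_X___X
_X___X
XXX___
[9] X___XX
XX_X_X
_XX_XX
_____X
X___XX
[10] ___X__
___X__
_XXX__
_X_X__
______
[11] ______
___XX_
_X_XX_
_X_X__
__X___
[12] ___X__
__XXX_
______
_X_XX_
__X___
[13] ____X_
__XXX_
______
__XX__
__X_X_
[14] __X_XX
___XX_
____X_
__XX__
__X_X_
[15] __X__X
______
__X_X_
__X_X_
_XX_XX
[16] XXXXXX
___X__
______
__X_X_
XXX_XX

14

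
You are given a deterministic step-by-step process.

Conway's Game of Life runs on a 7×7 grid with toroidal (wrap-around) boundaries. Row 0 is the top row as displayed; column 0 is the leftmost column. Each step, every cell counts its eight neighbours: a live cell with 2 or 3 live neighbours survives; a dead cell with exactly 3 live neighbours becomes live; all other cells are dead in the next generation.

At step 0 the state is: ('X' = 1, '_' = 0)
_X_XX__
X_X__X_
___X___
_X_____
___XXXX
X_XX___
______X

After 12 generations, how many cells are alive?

[0] _X_XX__
X_X__X_
___X___
_X_____
___XXXX
X_XX___
______X
[1] XXXXXXX
_XX____
_XX____
__XX_X_
XX_XXXX
X_XX___
XX__X__
[2] ____XXX
____XXX
_______
_____X_
X____X_
_______
_______
[3] ____X_X
____X_X
____X_X
______X
______X
_______
_____X_
[4] ____X_X
X__XX_X
X_____X
X_____X
_______
_______
_____X_
[5] X__XX_X
___XX__
_X_____
X_____X
_______
_______
_____X_
[6] ___X__X
X_XXXX_
X______
X______
_______
_______
____XXX
[7] X_X____
XXXXXX_
X__XX__
_______
_______
_____X_
____XXX
[8] X_X____
X____X_
X____XX
_______
_______
____XXX
____XXX
[9] XX__X__
X____X_
X____X_
______X
_____X_
____X_X
X__XX__
[10] XX_XXX_
X___XX_
X____X_
_____XX
_____XX
___XX_X
XX_XX_X
[11] _______
X__X___
X______
X___X__
X______
__XX___
_X_____
[12] _______
_______
XX____X
XX____X
_X_X___
_XX____
__X____

11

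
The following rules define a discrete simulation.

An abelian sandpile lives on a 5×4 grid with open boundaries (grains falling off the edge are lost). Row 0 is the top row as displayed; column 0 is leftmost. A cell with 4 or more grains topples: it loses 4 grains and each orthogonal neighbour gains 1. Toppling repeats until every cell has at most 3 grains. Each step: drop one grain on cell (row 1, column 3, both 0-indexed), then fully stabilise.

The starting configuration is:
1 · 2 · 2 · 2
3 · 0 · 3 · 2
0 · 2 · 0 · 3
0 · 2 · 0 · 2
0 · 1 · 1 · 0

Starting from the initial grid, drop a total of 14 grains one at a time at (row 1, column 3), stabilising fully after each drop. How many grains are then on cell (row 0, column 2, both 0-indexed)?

t=0: 1 · 2 · 2 · 2
3 · 0 · 3 · 2
0 · 2 · 0 · 3
0 · 2 · 0 · 2
0 · 1 · 1 · 0
t=1: 1 · 2 · 2 · 2
3 · 0 · 3 · 3
0 · 2 · 0 · 3
0 · 2 · 0 · 2
0 · 1 · 1 · 0
t=2: 1 · 2 · 3 · 3
3 · 1 · 0 · 2
0 · 2 · 2 · 0
0 · 2 · 0 · 3
0 · 1 · 1 · 0
t=3: 1 · 2 · 3 · 3
3 · 1 · 0 · 3
0 · 2 · 2 · 0
0 · 2 · 0 · 3
0 · 1 · 1 · 0
t=4: 1 · 3 · 0 · 1
3 · 1 · 2 · 1
0 · 2 · 2 · 1
0 · 2 · 0 · 3
0 · 1 · 1 · 0
t=5: 1 · 3 · 0 · 1
3 · 1 · 2 · 2
0 · 2 · 2 · 1
0 · 2 · 0 · 3
0 · 1 · 1 · 0
t=6: 1 · 3 · 0 · 1
3 · 1 · 2 · 3
0 · 2 · 2 · 1
0 · 2 · 0 · 3
0 · 1 · 1 · 0
t=7: 1 · 3 · 0 · 2
3 · 1 · 3 · 0
0 · 2 · 2 · 2
0 · 2 · 0 · 3
0 · 1 · 1 · 0
t=8: 1 · 3 · 0 · 2
3 · 1 · 3 · 1
0 · 2 · 2 · 2
0 · 2 · 0 · 3
0 · 1 · 1 · 0
t=9: 1 · 3 · 0 · 2
3 · 1 · 3 · 2
0 · 2 · 2 · 2
0 · 2 · 0 · 3
0 · 1 · 1 · 0
t=10: 1 · 3 · 0 · 2
3 · 1 · 3 · 3
0 · 2 · 2 · 2
0 · 2 · 0 · 3
0 · 1 · 1 · 0
t=11: 1 · 3 · 1 · 3
3 · 2 · 0 · 1
0 · 2 · 3 · 3
0 · 2 · 0 · 3
0 · 1 · 1 · 0
t=12: 1 · 3 · 1 · 3
3 · 2 · 0 · 2
0 · 2 · 3 · 3
0 · 2 · 0 · 3
0 · 1 · 1 · 0
t=13: 1 · 3 · 1 · 3
3 · 2 · 0 · 3
0 · 2 · 3 · 3
0 · 2 · 0 · 3
0 · 1 · 1 · 0
t=14: 1 · 3 · 2 · 0
3 · 2 · 2 · 2
0 · 3 · 0 · 2
0 · 2 · 2 · 0
0 · 1 · 1 · 1

2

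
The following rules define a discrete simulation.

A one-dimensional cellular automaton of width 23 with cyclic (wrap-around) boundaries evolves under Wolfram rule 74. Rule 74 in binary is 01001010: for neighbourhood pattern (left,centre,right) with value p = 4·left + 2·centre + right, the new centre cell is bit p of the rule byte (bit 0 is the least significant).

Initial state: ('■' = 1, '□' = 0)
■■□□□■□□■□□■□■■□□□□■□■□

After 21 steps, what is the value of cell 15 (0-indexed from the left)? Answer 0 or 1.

0

t=0: ■■□□□■□□■□□■□■■□□□□■□■□
t=1: ■■□□■□□■□□■□□■■□□□■□□□□
t=2: ■■□■□□■□□■□□■■■□□■□□□□■
t=3: □■□□□■□□■□□■■□■□■□□□□■■
t=4: □□□□■□□■□□■■■□□□□□□□■■■
t=5: □□□■□□■□□■■□■□□□□□□■■□■
t=6: □□■□□■□□■■■□□□□□□□■■■□□
t=7: □■□□■□□■■□■□□□□□□■■□■□□
t=8: ■□□■□□■■■□□□□□□□■■■□□□□
t=9: □□■□□■■□■□□□□□□■■□■□□□■
t=10: □■□□■■■□□□□□□□■■■□□□□■□
t=11: ■□□■■□■□□□□□□■■□■□□□■□□
t=12: □□■■■□□□□□□□■■■□□□□■□□■
t=13: □■■□■□□□□□□■■□■□□□■□□■□
t=14: ■■■□□□□□□□■■■□□□□■□□■□□
t=15: ■□■□□□□□□■■□■□□□■□□■□□■
t=16: ■□□□□□□□■■■□□□□■□□■□□■■
t=17: ■□□□□□□■■□■□□□■□□■□□■■□
t=18: □□□□□□■■■□□□□■□□■□□■■■□
t=19: □□□□□■■□■□□□■□□■□□■■□■□
t=20: □□□□■■■□□□□■□□■□□■■■□□□
t=21: □□□■■□■□□□■□□■□□■■□■□□□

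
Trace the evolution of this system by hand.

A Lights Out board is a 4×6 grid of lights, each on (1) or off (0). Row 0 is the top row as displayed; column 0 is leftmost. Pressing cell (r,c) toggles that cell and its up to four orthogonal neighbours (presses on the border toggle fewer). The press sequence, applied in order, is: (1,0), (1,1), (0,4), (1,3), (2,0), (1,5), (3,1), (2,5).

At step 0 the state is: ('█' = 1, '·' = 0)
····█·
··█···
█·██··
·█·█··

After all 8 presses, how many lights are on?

13

t=0: ····█·
··█···
█·██··
·█·█··
t=1: █···█·
███···
··██··
·█·█··
t=2: ██··█·
······
·███··
·█·█··
t=3: ██·█·█
····█·
·███··
·█·█··
t=4: ██···█
··██··
·██···
·█·█··
t=5: ██···█
█·██··
█·█···
██·█··
t=6: ██····
█·████
█·█··█
██·█··
t=7: ██····
█·████
███··█
··██··
t=8: ██····
█·███·
███·█·
··██·█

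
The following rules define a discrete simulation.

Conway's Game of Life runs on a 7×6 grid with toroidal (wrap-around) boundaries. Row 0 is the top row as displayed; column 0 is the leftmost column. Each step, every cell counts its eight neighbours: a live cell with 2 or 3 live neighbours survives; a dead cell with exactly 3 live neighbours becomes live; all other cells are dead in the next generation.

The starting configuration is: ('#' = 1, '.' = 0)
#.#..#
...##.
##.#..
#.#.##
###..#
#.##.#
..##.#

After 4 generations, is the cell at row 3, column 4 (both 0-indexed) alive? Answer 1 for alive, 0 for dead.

step 0: #.#..#
...##.
##.#..
#.#.##
###..#
#.##.#
..##.#
step 1: ###..#
...##.
##....
....#.
......
......
......
step 2: ######
...##.
...###
......
......
......
##....
step 3: ......
.#....
...#.#
....#.
......
......
...##.
step 4: ......
......
....#.
....#.
......
......
......

1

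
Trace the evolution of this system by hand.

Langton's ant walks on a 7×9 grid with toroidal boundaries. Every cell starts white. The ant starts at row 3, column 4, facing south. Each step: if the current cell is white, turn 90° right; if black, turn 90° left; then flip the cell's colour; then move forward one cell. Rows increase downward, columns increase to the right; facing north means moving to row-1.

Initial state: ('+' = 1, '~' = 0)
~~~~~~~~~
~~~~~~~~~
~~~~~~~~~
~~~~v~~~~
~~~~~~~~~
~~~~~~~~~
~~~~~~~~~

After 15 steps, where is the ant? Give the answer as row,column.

2,4

step 0: ~~~~~~~~~
~~~~~~~~~
~~~~~~~~~
~~~~v~~~~
~~~~~~~~~
~~~~~~~~~
~~~~~~~~~
step 1: ~~~~~~~~~
~~~~~~~~~
~~~~~~~~~
~~~<+~~~~
~~~~~~~~~
~~~~~~~~~
~~~~~~~~~
step 2: ~~~~~~~~~
~~~~~~~~~
~~~^~~~~~
~~~++~~~~
~~~~~~~~~
~~~~~~~~~
~~~~~~~~~
step 3: ~~~~~~~~~
~~~~~~~~~
~~~+>~~~~
~~~++~~~~
~~~~~~~~~
~~~~~~~~~
~~~~~~~~~
step 4: ~~~~~~~~~
~~~~~~~~~
~~~++~~~~
~~~+v~~~~
~~~~~~~~~
~~~~~~~~~
~~~~~~~~~
step 5: ~~~~~~~~~
~~~~~~~~~
~~~++~~~~
~~~+~>~~~
~~~~~~~~~
~~~~~~~~~
~~~~~~~~~
step 6: ~~~~~~~~~
~~~~~~~~~
~~~++~~~~
~~~+~+~~~
~~~~~v~~~
~~~~~~~~~
~~~~~~~~~
step 7: ~~~~~~~~~
~~~~~~~~~
~~~++~~~~
~~~+~+~~~
~~~~<+~~~
~~~~~~~~~
~~~~~~~~~
step 8: ~~~~~~~~~
~~~~~~~~~
~~~++~~~~
~~~+^+~~~
~~~~++~~~
~~~~~~~~~
~~~~~~~~~
step 9: ~~~~~~~~~
~~~~~~~~~
~~~++~~~~
~~~++>~~~
~~~~++~~~
~~~~~~~~~
~~~~~~~~~
step 10: ~~~~~~~~~
~~~~~~~~~
~~~++^~~~
~~~++~~~~
~~~~++~~~
~~~~~~~~~
~~~~~~~~~
step 11: ~~~~~~~~~
~~~~~~~~~
~~~+++>~~
~~~++~~~~
~~~~++~~~
~~~~~~~~~
~~~~~~~~~
step 12: ~~~~~~~~~
~~~~~~~~~
~~~++++~~
~~~++~v~~
~~~~++~~~
~~~~~~~~~
~~~~~~~~~
step 13: ~~~~~~~~~
~~~~~~~~~
~~~++++~~
~~~++<+~~
~~~~++~~~
~~~~~~~~~
~~~~~~~~~
step 14: ~~~~~~~~~
~~~~~~~~~
~~~++^+~~
~~~++++~~
~~~~++~~~
~~~~~~~~~
~~~~~~~~~
step 15: ~~~~~~~~~
~~~~~~~~~
~~~+<~+~~
~~~++++~~
~~~~++~~~
~~~~~~~~~
~~~~~~~~~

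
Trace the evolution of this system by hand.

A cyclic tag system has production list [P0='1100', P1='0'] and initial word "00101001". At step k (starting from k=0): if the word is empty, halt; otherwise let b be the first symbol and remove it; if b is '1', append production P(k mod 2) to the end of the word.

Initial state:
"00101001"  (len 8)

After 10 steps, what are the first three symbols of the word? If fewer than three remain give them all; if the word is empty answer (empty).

001

k=0  "00101001"  (len 8)
k=1  "0101001"  (len 7)
k=2  "101001"  (len 6)
k=3  "010011100"  (len 9)
k=4  "10011100"  (len 8)
k=5  "00111001100"  (len 11)
k=6  "0111001100"  (len 10)
k=7  "111001100"  (len 9)
k=8  "110011000"  (len 9)
k=9  "100110001100"  (len 12)
k=10  "001100011000"  (len 12)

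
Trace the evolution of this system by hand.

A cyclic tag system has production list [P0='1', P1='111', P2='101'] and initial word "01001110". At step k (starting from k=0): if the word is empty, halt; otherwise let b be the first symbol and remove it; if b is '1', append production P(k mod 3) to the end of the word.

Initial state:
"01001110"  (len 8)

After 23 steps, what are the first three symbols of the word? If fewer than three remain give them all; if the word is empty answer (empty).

gen 0: "01001110"  (len 8)
gen 1: "1001110"  (len 7)
gen 2: "001110111"  (len 9)
gen 3: "01110111"  (len 8)
gen 4: "1110111"  (len 7)
gen 5: "110111111"  (len 9)
gen 6: "10111111101"  (len 11)
gen 7: "01111111011"  (len 11)
gen 8: "1111111011"  (len 10)
gen 9: "111111011101"  (len 12)
gen 10: "111110111011"  (len 12)
gen 11: "11110111011111"  (len 14)
gen 12: "1110111011111101"  (len 16)
gen 13: "1101110111111011"  (len 16)
gen 14: "101110111111011111"  (len 18)
gen 15: "01110111111011111101"  (len 20)
gen 16: "1110111111011111101"  (len 19)
gen 17: "110111111011111101111"  (len 21)
gen 18: "10111111011111101111101"  (len 23)
gen 19: "01111110111111011111011"  (len 23)
gen 20: "1111110111111011111011"  (len 22)
gen 21: "111110111111011111011101"  (len 24)
gen 22: "111101111110111110111011"  (len 24)
gen 23: "11101111110111110111011111"  (len 26)

111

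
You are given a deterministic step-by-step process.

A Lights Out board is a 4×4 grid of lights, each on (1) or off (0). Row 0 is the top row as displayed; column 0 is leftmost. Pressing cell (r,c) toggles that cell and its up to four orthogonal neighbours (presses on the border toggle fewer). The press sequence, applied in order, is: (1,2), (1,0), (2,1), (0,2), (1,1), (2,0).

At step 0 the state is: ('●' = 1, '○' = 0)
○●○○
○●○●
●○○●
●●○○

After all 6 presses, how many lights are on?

[0] ○●○○
○●○●
●○○●
●●○○
[1] ○●●○
○○●○
●○●●
●●○○
[2] ●●●○
●●●○
○○●●
●●○○
[3] ●●●○
●○●○
●●○●
●○○○
[4] ●○○●
●○○○
●●○●
●○○○
[5] ●●○●
○●●○
●○○●
●○○○
[6] ●●○●
●●●○
○●○●
○○○○

8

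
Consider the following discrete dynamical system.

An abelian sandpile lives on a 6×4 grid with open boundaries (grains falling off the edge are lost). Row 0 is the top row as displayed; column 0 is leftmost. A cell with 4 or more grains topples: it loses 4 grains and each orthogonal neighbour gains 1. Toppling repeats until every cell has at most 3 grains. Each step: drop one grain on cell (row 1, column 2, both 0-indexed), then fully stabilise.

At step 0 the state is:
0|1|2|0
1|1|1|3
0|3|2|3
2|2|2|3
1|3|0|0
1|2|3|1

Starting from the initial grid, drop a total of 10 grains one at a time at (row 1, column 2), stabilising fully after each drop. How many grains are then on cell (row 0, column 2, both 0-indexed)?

2

step 0: 0|1|2|0
1|1|1|3
0|3|2|3
2|2|2|3
1|3|0|0
1|2|3|1
step 1: 0|1|2|0
1|1|2|3
0|3|2|3
2|2|2|3
1|3|0|0
1|2|3|1
step 2: 0|1|2|0
1|1|3|3
0|3|2|3
2|2|2|3
1|3|0|0
1|2|3|1
step 3: 0|1|3|1
1|3|2|1
1|1|2|2
3|1|1|1
2|0|2|1
1|3|3|1
step 4: 0|1|3|1
1|3|3|1
1|1|2|2
3|1|1|1
2|0|2|1
1|3|3|1
step 5: 0|3|0|2
2|0|2|2
1|2|3|2
3|1|1|1
2|0|2|1
1|3|3|1
step 6: 0|3|0|2
2|0|3|2
1|2|3|2
3|1|1|1
2|0|2|1
1|3|3|1
step 7: 0|3|1|2
2|1|1|3
1|3|0|3
3|1|2|1
2|0|2|1
1|3|3|1
step 8: 0|3|1|2
2|1|2|3
1|3|0|3
3|1|2|1
2|0|2|1
1|3|3|1
step 9: 0|3|1|2
2|1|3|3
1|3|0|3
3|1|2|1
2|0|2|1
1|3|3|1
step 10: 0|3|2|3
2|2|1|1
1|3|2|0
3|1|2|2
2|0|2|1
1|3|3|1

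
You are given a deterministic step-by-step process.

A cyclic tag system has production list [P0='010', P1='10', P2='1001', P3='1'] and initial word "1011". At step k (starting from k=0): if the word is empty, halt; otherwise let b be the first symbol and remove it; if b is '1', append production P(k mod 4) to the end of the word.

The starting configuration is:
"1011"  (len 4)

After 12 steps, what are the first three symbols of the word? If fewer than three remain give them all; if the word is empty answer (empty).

101

k=0  "1011"  (len 4)
k=1  "011010"  (len 6)
k=2  "11010"  (len 5)
k=3  "10101001"  (len 8)
k=4  "01010011"  (len 8)
k=5  "1010011"  (len 7)
k=6  "01001110"  (len 8)
k=7  "1001110"  (len 7)
k=8  "0011101"  (len 7)
k=9  "011101"  (len 6)
k=10  "11101"  (len 5)
k=11  "11011001"  (len 8)
k=12  "10110011"  (len 8)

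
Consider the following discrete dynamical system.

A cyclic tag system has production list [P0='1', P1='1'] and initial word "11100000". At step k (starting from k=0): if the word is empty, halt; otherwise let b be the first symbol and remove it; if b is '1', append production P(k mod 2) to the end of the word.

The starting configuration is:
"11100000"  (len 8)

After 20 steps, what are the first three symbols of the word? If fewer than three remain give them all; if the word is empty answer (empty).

111

0) "11100000"  (len 8)
1) "11000001"  (len 8)
2) "10000011"  (len 8)
3) "00000111"  (len 8)
4) "0000111"  (len 7)
5) "000111"  (len 6)
6) "00111"  (len 5)
7) "0111"  (len 4)
8) "111"  (len 3)
9) "111"  (len 3)
10) "111"  (len 3)
11) "111"  (len 3)
12) "111"  (len 3)
13) "111"  (len 3)
14) "111"  (len 3)
15) "111"  (len 3)
16) "111"  (len 3)
17) "111"  (len 3)
18) "111"  (len 3)
19) "111"  (len 3)
20) "111"  (len 3)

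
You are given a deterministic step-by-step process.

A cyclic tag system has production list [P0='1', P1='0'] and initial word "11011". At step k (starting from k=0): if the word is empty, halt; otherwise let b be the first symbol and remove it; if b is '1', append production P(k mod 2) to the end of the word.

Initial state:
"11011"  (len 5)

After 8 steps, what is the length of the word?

k=0  "11011"  (len 5)
k=1  "10111"  (len 5)
k=2  "01110"  (len 5)
k=3  "1110"  (len 4)
k=4  "1100"  (len 4)
k=5  "1001"  (len 4)
k=6  "0010"  (len 4)
k=7  "010"  (len 3)
k=8  "10"  (len 2)

2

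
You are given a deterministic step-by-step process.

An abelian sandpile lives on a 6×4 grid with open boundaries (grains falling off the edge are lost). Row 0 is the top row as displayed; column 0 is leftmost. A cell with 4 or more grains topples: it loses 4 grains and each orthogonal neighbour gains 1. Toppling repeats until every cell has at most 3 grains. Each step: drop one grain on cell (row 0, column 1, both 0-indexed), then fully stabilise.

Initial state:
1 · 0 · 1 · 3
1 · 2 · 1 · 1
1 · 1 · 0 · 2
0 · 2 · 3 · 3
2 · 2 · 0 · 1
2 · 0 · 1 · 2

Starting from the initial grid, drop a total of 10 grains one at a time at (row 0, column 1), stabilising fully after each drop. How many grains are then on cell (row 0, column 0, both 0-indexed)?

step 0: 1 · 0 · 1 · 3
1 · 2 · 1 · 1
1 · 1 · 0 · 2
0 · 2 · 3 · 3
2 · 2 · 0 · 1
2 · 0 · 1 · 2
step 1: 1 · 1 · 1 · 3
1 · 2 · 1 · 1
1 · 1 · 0 · 2
0 · 2 · 3 · 3
2 · 2 · 0 · 1
2 · 0 · 1 · 2
step 2: 1 · 2 · 1 · 3
1 · 2 · 1 · 1
1 · 1 · 0 · 2
0 · 2 · 3 · 3
2 · 2 · 0 · 1
2 · 0 · 1 · 2
step 3: 1 · 3 · 1 · 3
1 · 2 · 1 · 1
1 · 1 · 0 · 2
0 · 2 · 3 · 3
2 · 2 · 0 · 1
2 · 0 · 1 · 2
step 4: 2 · 0 · 2 · 3
1 · 3 · 1 · 1
1 · 1 · 0 · 2
0 · 2 · 3 · 3
2 · 2 · 0 · 1
2 · 0 · 1 · 2
step 5: 2 · 1 · 2 · 3
1 · 3 · 1 · 1
1 · 1 · 0 · 2
0 · 2 · 3 · 3
2 · 2 · 0 · 1
2 · 0 · 1 · 2
step 6: 2 · 2 · 2 · 3
1 · 3 · 1 · 1
1 · 1 · 0 · 2
0 · 2 · 3 · 3
2 · 2 · 0 · 1
2 · 0 · 1 · 2
step 7: 2 · 3 · 2 · 3
1 · 3 · 1 · 1
1 · 1 · 0 · 2
0 · 2 · 3 · 3
2 · 2 · 0 · 1
2 · 0 · 1 · 2
step 8: 3 · 1 · 3 · 3
2 · 0 · 2 · 1
1 · 2 · 0 · 2
0 · 2 · 3 · 3
2 · 2 · 0 · 1
2 · 0 · 1 · 2
step 9: 3 · 2 · 3 · 3
2 · 0 · 2 · 1
1 · 2 · 0 · 2
0 · 2 · 3 · 3
2 · 2 · 0 · 1
2 · 0 · 1 · 2
step 10: 3 · 3 · 3 · 3
2 · 0 · 2 · 1
1 · 2 · 0 · 2
0 · 2 · 3 · 3
2 · 2 · 0 · 1
2 · 0 · 1 · 2

3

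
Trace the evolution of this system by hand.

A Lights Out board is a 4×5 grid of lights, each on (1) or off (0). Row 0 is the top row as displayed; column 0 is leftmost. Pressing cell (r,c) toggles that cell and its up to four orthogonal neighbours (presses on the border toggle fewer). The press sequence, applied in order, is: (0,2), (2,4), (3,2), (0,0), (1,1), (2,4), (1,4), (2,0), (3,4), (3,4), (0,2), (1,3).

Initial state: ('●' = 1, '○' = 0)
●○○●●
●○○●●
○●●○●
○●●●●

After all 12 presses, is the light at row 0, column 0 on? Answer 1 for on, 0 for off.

k=0  ●○○●●
●○○●●
○●●○●
○●●●●
k=1  ●●●○●
●○●●●
○●●○●
○●●●●
k=2  ●●●○●
●○●●○
○●●●○
○●●●○
k=3  ●●●○●
●○●●○
○●○●○
○○○○○
k=4  ○○●○●
○○●●○
○●○●○
○○○○○
k=5  ○●●○●
●●○●○
○○○●○
○○○○○
k=6  ○●●○●
●●○●●
○○○○●
○○○○●
k=7  ○●●○○
●●○○○
○○○○○
○○○○●
k=8  ○●●○○
○●○○○
●●○○○
●○○○●
k=9  ○●●○○
○●○○○
●●○○●
●○○●○
k=10  ○●●○○
○●○○○
●●○○○
●○○○●
k=11  ○○○●○
○●●○○
●●○○○
●○○○●
k=12  ○○○○○
○●○●●
●●○●○
●○○○●

0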